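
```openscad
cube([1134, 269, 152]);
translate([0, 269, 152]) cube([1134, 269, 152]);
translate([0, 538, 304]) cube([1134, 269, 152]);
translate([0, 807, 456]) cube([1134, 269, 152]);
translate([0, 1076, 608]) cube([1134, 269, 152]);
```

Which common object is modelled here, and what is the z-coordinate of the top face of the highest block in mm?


A staircase. The total rise is 760 mm.

5 identical blocks, each offset up and back from the previous — a staircase. Each step is 152 mm tall and there are 5 of them, so the total rise is 5 × 152 = 760 mm.


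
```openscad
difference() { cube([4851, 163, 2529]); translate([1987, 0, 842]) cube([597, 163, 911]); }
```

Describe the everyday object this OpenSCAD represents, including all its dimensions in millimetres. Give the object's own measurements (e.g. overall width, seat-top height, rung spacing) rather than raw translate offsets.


A wall 4851 mm long (x), 163 mm thick (y), 2529 mm tall, with a rectangular window opening cut through it. The opening is 597 mm wide and 911 mm tall; its sill is at z = 842 mm and its near (−x) edge is 1987 mm from the wall's −x end. The opening passes through the full wall thickness.


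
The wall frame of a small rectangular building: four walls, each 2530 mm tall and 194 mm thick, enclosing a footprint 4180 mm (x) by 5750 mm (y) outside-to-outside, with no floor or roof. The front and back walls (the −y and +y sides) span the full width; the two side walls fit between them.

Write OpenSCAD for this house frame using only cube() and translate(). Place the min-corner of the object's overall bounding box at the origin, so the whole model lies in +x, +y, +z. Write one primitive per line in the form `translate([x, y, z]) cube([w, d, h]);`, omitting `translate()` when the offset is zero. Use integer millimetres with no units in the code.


cube([4180, 194, 2530]);
translate([0, 5556, 0]) cube([4180, 194, 2530]);
translate([0, 194, 0]) cube([194, 5362, 2530]);
translate([3986, 194, 0]) cube([194, 5362, 2530]);


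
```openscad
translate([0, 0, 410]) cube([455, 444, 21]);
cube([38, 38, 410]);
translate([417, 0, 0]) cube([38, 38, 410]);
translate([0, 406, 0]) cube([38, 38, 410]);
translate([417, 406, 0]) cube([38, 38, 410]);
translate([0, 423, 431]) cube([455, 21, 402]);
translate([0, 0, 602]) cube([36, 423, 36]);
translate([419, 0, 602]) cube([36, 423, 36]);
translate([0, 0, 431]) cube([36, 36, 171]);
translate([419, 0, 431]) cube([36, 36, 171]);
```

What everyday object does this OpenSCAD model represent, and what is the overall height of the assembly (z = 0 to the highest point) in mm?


A chair. The overall height is 833 mm.

A slab on four corner posts with a tall panel at the back — a chair. The seat slab sits at z = 410 with thickness 21, and the 402 mm backrest starts at the seat top, so the overall height is 410 + 21 + 402 = 833 mm.


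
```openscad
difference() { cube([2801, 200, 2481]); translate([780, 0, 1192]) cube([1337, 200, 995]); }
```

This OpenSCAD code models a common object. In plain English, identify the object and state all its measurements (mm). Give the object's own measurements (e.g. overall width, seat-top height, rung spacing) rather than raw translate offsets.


A wall 2801 mm long (x), 200 mm thick (y), 2481 mm tall, with a rectangular window opening cut through it. The opening is 1337 mm wide and 995 mm tall; its sill is at z = 1192 mm and its near (−x) edge is 780 mm from the wall's −x end. The opening passes through the full wall thickness.


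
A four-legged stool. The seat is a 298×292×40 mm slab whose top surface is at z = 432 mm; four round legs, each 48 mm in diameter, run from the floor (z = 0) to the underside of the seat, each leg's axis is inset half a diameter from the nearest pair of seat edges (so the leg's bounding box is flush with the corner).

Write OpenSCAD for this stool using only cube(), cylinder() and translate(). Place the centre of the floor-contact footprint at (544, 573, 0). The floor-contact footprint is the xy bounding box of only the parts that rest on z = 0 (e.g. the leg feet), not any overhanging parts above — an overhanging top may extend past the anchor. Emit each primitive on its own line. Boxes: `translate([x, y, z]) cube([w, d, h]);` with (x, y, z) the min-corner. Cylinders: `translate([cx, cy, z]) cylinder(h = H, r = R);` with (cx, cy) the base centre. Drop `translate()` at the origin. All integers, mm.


// leg_h = 432 - 40 = 392
translate([395, 427, 392]) cube([298, 292, 40]);
translate([419, 451, 0]) cylinder(h = 392, r = 24);
translate([669, 451, 0]) cylinder(h = 392, r = 24);
translate([419, 695, 0]) cylinder(h = 392, r = 24);
translate([669, 695, 0]) cylinder(h = 392, r = 24);


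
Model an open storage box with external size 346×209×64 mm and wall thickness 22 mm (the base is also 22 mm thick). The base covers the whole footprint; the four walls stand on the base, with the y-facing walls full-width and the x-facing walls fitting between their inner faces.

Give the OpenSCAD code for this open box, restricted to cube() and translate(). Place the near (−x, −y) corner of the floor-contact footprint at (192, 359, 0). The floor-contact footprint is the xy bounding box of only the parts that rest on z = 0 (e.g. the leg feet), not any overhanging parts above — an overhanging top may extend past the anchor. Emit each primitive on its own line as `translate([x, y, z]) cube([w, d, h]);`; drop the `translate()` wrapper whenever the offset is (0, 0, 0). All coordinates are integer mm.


translate([192, 359, 0]) cube([346, 209, 22]);
translate([192, 359, 22]) cube([346, 22, 42]);
translate([192, 546, 22]) cube([346, 22, 42]);
translate([192, 381, 22]) cube([22, 165, 42]);
translate([516, 381, 22]) cube([22, 165, 42]);


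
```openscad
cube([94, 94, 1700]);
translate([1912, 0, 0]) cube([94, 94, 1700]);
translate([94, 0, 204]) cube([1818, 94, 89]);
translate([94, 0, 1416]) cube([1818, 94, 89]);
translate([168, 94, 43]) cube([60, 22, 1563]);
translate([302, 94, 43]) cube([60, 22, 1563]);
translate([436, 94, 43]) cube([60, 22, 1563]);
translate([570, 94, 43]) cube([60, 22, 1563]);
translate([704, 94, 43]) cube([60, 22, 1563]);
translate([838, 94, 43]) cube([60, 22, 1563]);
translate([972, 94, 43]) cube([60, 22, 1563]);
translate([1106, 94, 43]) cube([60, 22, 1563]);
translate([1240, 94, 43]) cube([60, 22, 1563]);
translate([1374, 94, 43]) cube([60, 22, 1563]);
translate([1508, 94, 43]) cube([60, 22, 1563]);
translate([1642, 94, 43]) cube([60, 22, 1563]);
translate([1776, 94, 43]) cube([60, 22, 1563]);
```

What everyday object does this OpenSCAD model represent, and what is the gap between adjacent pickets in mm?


A fence section. The picket gap is 74 mm.

Two posts, two rails, 13 pickets — a fence section. Span 1818 mm holds 13 pickets of 60 mm with 14 equal gaps: ⌊(1818 − 13·60) / 14⌋ = 74 mm.


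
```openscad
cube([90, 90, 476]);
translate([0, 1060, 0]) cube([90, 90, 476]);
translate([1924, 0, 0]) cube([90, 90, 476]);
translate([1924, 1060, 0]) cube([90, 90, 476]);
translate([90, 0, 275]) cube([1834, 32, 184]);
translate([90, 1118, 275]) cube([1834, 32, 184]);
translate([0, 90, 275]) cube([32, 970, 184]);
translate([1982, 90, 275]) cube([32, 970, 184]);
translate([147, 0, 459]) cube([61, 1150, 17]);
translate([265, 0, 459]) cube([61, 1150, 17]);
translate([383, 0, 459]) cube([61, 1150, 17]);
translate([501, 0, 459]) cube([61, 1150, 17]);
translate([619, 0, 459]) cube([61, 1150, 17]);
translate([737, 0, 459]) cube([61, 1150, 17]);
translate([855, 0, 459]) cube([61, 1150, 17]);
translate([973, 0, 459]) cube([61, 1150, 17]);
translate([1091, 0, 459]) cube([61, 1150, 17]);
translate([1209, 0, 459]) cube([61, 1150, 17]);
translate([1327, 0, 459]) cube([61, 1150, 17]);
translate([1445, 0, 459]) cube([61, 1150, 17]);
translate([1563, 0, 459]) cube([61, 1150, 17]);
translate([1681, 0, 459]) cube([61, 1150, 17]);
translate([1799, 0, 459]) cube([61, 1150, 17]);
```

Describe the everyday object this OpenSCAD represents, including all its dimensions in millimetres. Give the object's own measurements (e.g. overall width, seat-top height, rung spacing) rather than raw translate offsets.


A bed frame 2014 mm long (x) by 1150 mm wide (y). Four 90×90 mm corner posts, 476 mm tall, at the corners of the footprint. Four rails of 32 mm thickness and 184 mm height run between adjacent posts with their undersides at z = 275 mm, their outer faces flush with the outside of the frame (the two x-running rails run between the posts' inner faces; the two y-running rails run between the posts' inner faces). 15 slats, each 61 mm wide (x) and 17 mm thick, lie across the top of the two x-running rails, running the full 1150 mm width of the frame in y; along x they sit between the end posts with a 57 mm gap after the −x posts and between neighbouring slats, leaving 64 mm before the +x posts.


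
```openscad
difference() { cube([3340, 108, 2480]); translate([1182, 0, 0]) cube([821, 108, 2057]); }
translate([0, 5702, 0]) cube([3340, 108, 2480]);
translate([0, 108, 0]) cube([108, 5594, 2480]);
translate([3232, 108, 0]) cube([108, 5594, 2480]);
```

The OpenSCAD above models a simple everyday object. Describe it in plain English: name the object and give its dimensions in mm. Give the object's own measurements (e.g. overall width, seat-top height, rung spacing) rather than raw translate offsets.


A single room: four walls, each 2480 mm tall and 108 mm thick, enclosing an outside footprint 3340×5810 mm (x × y), no floor or roof. The front and back walls (−y and +y sides) run the full x-width; the side walls fit between their inner faces. A door opening 821 mm wide and 2057 mm tall is cut through the front wall from the floor up, its −x edge 1182 mm from the wall's −x end.


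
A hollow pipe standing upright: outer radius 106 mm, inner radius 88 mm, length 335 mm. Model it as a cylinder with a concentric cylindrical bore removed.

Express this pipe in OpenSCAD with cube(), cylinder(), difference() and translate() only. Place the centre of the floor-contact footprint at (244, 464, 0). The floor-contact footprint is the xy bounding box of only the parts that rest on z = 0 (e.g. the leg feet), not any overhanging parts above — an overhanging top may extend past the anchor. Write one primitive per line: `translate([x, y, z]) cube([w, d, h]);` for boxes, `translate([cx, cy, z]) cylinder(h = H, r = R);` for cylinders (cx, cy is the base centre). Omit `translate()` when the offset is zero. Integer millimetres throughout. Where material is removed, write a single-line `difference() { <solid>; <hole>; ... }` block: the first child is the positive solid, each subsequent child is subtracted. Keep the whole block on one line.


difference() { translate([244, 464, 0]) cylinder(h = 335, r = 106); translate([244, 464, 0]) cylinder(h = 335, r = 88); }


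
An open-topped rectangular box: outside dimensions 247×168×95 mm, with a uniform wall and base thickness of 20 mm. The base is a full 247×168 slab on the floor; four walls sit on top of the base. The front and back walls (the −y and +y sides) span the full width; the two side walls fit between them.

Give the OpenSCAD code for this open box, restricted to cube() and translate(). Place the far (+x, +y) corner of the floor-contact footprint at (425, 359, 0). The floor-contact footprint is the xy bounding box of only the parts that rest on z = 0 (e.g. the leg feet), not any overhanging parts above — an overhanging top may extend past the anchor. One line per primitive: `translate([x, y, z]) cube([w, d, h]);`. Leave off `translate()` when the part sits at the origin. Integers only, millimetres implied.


translate([178, 191, 0]) cube([247, 168, 20]);
translate([178, 191, 20]) cube([247, 20, 75]);
translate([178, 339, 20]) cube([247, 20, 75]);
translate([178, 211, 20]) cube([20, 128, 75]);
translate([405, 211, 20]) cube([20, 128, 75]);


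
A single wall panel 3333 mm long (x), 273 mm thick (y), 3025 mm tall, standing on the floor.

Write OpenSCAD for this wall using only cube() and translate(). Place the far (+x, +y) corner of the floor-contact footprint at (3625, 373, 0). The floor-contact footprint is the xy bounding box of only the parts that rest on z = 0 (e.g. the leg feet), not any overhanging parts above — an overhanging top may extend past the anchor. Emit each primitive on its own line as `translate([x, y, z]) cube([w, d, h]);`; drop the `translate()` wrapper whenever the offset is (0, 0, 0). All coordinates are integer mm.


translate([292, 100, 0]) cube([3333, 273, 3025]);


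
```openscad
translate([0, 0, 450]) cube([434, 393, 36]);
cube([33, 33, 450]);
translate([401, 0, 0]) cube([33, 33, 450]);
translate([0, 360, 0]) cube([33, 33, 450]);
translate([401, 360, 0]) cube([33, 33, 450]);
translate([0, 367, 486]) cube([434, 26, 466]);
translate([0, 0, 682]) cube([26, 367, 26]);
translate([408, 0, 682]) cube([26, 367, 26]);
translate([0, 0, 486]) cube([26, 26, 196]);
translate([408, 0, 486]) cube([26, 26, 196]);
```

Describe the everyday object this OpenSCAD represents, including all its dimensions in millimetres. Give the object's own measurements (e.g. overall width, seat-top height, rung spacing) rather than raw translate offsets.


A chair. The seat is a 434×393×36 mm slab with its top at z = 486 mm, on four 33×33 mm corner legs (flush with the seat edges, standing on z = 0). A flat backrest 26 mm thick, 466 mm tall, spans the full seat width and rises from the seat top along its +y edge, rear face flush with the rear of the seat. Two armrests of 26×26 mm section run along each side from the seat's front edge to the front of the backrest, top faces 222 mm above the seat top and outer faces flush with the seat's x-edges; a 26×26 mm post under the front of each armrest stands on the seat at the front corner.


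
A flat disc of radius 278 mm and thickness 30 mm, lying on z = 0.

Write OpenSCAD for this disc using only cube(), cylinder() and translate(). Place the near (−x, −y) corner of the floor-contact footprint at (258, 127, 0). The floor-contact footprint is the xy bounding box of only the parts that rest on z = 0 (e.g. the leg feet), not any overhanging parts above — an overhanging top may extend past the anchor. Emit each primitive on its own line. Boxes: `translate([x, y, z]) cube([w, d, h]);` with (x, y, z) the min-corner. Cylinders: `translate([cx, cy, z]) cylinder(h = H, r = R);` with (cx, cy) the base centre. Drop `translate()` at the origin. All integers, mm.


translate([536, 405, 0]) cylinder(h = 30, r = 278);


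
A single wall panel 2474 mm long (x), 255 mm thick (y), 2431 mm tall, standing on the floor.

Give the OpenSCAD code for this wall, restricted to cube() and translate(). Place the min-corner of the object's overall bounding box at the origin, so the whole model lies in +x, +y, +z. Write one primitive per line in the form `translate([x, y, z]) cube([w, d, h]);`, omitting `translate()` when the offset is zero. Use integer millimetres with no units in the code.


cube([2474, 255, 2431]);


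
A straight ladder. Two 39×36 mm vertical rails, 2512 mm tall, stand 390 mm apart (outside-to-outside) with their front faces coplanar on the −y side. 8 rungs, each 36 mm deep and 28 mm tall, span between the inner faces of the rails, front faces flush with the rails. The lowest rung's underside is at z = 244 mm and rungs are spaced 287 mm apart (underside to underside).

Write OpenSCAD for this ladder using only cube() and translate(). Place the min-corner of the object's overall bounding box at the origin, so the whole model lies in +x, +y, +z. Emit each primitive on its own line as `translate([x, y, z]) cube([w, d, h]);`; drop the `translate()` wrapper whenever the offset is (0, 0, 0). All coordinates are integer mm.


// rung span = 390 - 2*39 = 312
// rung[k] z = 244 + k*287
cube([39, 36, 2512]);
translate([351, 0, 0]) cube([39, 36, 2512]);
translate([39, 0, 244]) cube([312, 36, 28]);
translate([39, 0, 531]) cube([312, 36, 28]);
translate([39, 0, 818]) cube([312, 36, 28]);
translate([39, 0, 1105]) cube([312, 36, 28]);
translate([39, 0, 1392]) cube([312, 36, 28]);
translate([39, 0, 1679]) cube([312, 36, 28]);
translate([39, 0, 1966]) cube([312, 36, 28]);
translate([39, 0, 2253]) cube([312, 36, 28]);


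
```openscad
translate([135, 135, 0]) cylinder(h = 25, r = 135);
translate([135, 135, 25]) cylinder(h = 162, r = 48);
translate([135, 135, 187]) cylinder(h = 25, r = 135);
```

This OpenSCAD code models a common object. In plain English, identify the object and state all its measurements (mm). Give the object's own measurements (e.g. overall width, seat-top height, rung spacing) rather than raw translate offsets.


A spool: two coaxial disc flanges of radius 135 mm and thickness 25 mm, joined by a core cylinder of radius 48 mm and height 162 mm. The lower flange rests on z = 0 and the three cylinders share a vertical axis.


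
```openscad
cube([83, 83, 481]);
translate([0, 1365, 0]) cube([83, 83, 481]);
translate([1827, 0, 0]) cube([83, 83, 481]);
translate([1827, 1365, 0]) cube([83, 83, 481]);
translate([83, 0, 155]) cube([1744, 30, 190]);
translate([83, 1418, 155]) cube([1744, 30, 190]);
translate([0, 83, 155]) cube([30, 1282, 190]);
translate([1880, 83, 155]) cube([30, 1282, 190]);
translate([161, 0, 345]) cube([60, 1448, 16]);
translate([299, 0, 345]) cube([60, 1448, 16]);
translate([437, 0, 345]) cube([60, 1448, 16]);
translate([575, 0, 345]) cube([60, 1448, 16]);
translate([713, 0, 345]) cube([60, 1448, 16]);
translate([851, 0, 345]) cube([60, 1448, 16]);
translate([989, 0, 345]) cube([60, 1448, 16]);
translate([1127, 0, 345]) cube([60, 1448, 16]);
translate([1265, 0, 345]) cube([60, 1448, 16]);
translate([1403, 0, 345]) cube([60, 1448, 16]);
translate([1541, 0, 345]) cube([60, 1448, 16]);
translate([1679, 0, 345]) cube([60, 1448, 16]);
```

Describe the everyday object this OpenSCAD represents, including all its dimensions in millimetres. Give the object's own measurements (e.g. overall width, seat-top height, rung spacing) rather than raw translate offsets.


A bed frame 1910 mm long (x) by 1448 mm wide (y). Four 83×83 mm corner posts, 481 mm tall, at the corners of the footprint. Four rails of 30 mm thickness and 190 mm height run between adjacent posts with their undersides at z = 155 mm, their outer faces flush with the outside of the frame (the two x-running rails run between the posts' inner faces; the two y-running rails run between the posts' inner faces). 12 slats, each 60 mm wide (x) and 16 mm thick, lie across the top of the two x-running rails, running the full 1448 mm width of the frame in y; along x they sit between the end posts with a 78 mm gap after the −x posts and between neighbouring slats, leaving 88 mm before the +x posts.


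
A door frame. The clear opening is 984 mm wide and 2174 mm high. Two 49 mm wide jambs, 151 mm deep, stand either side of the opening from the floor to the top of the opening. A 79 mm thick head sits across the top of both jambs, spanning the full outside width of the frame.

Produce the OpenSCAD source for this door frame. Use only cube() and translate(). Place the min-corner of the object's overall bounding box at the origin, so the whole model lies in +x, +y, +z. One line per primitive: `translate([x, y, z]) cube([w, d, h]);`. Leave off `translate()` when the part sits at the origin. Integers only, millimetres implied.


cube([49, 151, 2174]);
translate([1033, 0, 0]) cube([49, 151, 2174]);
translate([0, 0, 2174]) cube([1082, 151, 79]);


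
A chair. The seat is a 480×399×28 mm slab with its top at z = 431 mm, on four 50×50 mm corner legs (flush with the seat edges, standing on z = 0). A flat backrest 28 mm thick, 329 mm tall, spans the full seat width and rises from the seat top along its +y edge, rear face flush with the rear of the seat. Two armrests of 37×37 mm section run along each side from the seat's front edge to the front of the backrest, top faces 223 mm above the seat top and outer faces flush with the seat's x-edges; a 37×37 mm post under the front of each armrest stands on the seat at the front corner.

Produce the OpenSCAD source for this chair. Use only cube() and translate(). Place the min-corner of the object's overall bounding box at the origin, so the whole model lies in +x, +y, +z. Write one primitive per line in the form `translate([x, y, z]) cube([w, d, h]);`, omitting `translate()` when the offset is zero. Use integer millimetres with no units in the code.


// leg_h = 431 - 28 = 403
// arm post h = 223 - 37 = 186
translate([0, 0, 403]) cube([480, 399, 28]);
cube([50, 50, 403]);
translate([430, 0, 0]) cube([50, 50, 403]);
translate([0, 349, 0]) cube([50, 50, 403]);
translate([430, 349, 0]) cube([50, 50, 403]);
translate([0, 371, 431]) cube([480, 28, 329]);
translate([0, 0, 617]) cube([37, 371, 37]);
translate([443, 0, 617]) cube([37, 371, 37]);
translate([0, 0, 431]) cube([37, 37, 186]);
translate([443, 0, 431]) cube([37, 37, 186]);


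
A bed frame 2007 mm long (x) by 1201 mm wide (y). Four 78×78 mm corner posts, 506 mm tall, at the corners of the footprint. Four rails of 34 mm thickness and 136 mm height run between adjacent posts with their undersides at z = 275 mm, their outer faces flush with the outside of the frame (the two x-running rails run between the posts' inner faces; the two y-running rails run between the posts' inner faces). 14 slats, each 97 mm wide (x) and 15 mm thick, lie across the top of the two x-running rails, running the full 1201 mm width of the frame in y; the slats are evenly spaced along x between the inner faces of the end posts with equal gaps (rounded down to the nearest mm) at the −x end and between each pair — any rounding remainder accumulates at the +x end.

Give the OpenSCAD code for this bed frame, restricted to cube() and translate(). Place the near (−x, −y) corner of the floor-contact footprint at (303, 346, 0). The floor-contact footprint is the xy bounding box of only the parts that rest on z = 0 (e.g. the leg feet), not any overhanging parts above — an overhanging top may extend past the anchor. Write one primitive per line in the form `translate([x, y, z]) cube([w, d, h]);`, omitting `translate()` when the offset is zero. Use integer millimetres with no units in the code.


translate([303, 346, 0]) cube([78, 78, 506]);
translate([303, 1469, 0]) cube([78, 78, 506]);
translate([2232, 346, 0]) cube([78, 78, 506]);
translate([2232, 1469, 0]) cube([78, 78, 506]);
translate([381, 346, 275]) cube([1851, 34, 136]);
translate([381, 1513, 275]) cube([1851, 34, 136]);
translate([303, 424, 275]) cube([34, 1045, 136]);
translate([2276, 424, 275]) cube([34, 1045, 136]);
translate([413, 346, 411]) cube([97, 1201, 15]);
translate([542, 346, 411]) cube([97, 1201, 15]);
translate([671, 346, 411]) cube([97, 1201, 15]);
translate([800, 346, 411]) cube([97, 1201, 15]);
translate([929, 346, 411]) cube([97, 1201, 15]);
translate([1058, 346, 411]) cube([97, 1201, 15]);
translate([1187, 346, 411]) cube([97, 1201, 15]);
translate([1316, 346, 411]) cube([97, 1201, 15]);
translate([1445, 346, 411]) cube([97, 1201, 15]);
translate([1574, 346, 411]) cube([97, 1201, 15]);
translate([1703, 346, 411]) cube([97, 1201, 15]);
translate([1832, 346, 411]) cube([97, 1201, 15]);
translate([1961, 346, 411]) cube([97, 1201, 15]);
translate([2090, 346, 411]) cube([97, 1201, 15]);


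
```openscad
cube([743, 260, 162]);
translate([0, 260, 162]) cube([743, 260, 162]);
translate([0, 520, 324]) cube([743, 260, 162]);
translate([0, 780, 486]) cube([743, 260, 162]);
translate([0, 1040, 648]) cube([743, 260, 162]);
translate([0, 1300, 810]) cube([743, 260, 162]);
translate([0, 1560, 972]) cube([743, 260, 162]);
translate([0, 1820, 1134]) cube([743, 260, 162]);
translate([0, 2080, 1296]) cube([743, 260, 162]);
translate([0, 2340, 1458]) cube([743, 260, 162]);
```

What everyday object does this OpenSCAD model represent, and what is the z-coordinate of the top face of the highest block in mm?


A staircase. The total rise is 1620 mm.

10 identical blocks, each offset up and back from the previous — a staircase. Each step is 162 mm tall and there are 10 of them, so the total rise is 10 × 162 = 1620 mm.


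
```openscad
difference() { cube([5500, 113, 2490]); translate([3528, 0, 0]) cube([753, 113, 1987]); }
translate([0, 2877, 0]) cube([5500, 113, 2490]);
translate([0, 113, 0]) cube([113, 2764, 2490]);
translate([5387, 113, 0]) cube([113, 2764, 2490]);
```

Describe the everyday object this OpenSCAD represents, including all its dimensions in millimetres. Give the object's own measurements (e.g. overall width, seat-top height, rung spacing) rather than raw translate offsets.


A single room: four walls, each 2490 mm tall and 113 mm thick, enclosing an outside footprint 5500×2990 mm (x × y), no floor or roof. The front and back walls (−y and +y sides) run the full x-width; the side walls fit between their inner faces. A door opening 753 mm wide and 1987 mm tall is cut through the front wall from the floor up, its −x edge 3528 mm from the wall's −x end.


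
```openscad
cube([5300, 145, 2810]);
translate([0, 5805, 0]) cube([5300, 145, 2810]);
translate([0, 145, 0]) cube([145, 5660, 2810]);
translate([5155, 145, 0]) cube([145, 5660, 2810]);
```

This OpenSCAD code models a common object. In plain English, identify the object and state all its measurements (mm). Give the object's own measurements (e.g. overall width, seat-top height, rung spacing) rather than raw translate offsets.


The wall frame of a small rectangular building: four walls, each 2810 mm tall and 145 mm thick, enclosing a footprint 5300 mm (x) by 5950 mm (y) outside-to-outside, with no floor or roof. The front and back walls (the −y and +y sides) span the full width; the two side walls fit between them.


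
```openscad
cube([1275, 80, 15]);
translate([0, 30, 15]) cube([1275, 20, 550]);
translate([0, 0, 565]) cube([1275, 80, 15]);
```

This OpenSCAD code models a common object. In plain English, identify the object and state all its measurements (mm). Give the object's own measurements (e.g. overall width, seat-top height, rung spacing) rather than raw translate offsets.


An I-beam lying along x, 1275 mm long. Overall section height 580 mm. Two flanges 80 mm wide (y) and 15 mm thick, one on the floor and one at the top; a web 20 mm thick runs between them, centred on the flange width.


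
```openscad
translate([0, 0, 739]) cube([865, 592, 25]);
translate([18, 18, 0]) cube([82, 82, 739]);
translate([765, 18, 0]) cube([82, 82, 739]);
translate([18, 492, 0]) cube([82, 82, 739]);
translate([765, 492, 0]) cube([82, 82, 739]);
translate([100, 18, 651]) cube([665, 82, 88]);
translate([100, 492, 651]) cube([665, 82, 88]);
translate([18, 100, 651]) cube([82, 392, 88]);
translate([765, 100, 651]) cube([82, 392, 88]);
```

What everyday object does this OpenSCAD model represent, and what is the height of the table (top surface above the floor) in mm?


A table. The table height is 764 mm.

A 865×592×25 slab sits at z = 739 on four 82 mm square posts — a table. The top surface is at 739 + 25 = 764 mm.


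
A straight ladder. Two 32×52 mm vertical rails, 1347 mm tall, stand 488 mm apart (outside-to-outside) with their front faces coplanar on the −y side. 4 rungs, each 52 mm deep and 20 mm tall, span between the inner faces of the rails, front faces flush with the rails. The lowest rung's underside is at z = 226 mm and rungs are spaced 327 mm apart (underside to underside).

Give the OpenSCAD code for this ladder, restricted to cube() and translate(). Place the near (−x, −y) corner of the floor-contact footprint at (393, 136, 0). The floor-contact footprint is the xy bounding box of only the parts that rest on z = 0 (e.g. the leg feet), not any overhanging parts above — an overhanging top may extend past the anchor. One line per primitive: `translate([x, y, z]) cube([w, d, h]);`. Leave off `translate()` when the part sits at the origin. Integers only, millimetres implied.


// rung span = 488 - 2*32 = 424
// rung[k] z = 226 + k*327
translate([393, 136, 0]) cube([32, 52, 1347]);
translate([849, 136, 0]) cube([32, 52, 1347]);
translate([425, 136, 226]) cube([424, 52, 20]);
translate([425, 136, 553]) cube([424, 52, 20]);
translate([425, 136, 880]) cube([424, 52, 20]);
translate([425, 136, 1207]) cube([424, 52, 20]);


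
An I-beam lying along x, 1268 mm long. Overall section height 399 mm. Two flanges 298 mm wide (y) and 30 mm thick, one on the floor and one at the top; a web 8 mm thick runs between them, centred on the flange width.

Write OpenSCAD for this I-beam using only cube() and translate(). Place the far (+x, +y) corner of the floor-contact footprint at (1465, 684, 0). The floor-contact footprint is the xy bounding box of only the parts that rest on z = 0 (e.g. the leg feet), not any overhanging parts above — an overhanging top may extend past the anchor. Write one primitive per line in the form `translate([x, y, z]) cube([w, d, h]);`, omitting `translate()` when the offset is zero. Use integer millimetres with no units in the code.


translate([197, 386, 0]) cube([1268, 298, 30]);
translate([197, 531, 30]) cube([1268, 8, 339]);
translate([197, 386, 369]) cube([1268, 298, 30]);


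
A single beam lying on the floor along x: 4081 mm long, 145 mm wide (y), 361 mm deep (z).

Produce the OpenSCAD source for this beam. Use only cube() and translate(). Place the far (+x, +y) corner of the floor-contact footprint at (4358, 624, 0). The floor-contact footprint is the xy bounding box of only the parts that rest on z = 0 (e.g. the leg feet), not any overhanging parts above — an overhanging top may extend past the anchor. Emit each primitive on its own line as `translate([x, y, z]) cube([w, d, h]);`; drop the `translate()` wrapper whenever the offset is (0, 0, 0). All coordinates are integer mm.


translate([277, 479, 0]) cube([4081, 145, 361]);


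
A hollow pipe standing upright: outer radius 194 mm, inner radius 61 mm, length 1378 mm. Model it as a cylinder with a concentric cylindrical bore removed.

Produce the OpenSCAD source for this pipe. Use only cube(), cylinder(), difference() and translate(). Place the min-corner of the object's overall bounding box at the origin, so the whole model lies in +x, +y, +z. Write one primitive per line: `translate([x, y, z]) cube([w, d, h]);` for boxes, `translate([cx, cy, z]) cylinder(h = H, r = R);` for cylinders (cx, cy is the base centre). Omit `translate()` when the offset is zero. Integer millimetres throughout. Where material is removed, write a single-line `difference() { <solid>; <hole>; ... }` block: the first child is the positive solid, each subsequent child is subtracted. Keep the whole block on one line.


difference() { translate([194, 194, 0]) cylinder(h = 1378, r = 194); translate([194, 194, 0]) cylinder(h = 1378, r = 61); }


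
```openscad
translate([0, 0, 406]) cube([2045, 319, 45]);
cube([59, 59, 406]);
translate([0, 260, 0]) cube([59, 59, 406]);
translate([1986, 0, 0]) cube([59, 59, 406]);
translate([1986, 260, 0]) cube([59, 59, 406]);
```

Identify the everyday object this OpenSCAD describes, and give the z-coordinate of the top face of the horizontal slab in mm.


A bench. The seat-top height is 451 mm.

A long slab on four corner posts — a bench. The slab sits at z = 406 with thickness 45, so the top is 406 + 45 = 451 mm.


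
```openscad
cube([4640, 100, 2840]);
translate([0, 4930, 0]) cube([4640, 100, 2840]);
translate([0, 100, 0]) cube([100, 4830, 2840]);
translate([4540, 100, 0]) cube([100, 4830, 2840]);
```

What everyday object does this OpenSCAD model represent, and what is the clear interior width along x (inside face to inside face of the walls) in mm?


A house (or room) frame. The interior width is 4440 mm.

Four 2840 mm walls enclosing a rectangle with no floor or roof — a room or house frame. Outside width is 4640 mm and wall thickness is 100 mm, so the interior width is 4640 − 2 × 100 = 4440 mm.


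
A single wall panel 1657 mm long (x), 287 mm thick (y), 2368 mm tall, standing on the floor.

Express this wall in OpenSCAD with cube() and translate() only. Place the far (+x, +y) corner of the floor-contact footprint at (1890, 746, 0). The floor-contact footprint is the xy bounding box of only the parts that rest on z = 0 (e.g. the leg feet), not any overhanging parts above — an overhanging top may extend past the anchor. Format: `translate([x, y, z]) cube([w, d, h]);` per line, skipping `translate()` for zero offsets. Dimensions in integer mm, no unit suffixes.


translate([233, 459, 0]) cube([1657, 287, 2368]);


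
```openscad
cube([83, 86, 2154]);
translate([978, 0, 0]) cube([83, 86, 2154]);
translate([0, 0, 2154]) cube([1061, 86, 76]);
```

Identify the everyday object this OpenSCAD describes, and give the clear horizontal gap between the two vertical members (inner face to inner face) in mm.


A door frame. The clear opening width is 895 mm.

Two 2154 mm tall posts with a header on top — a door frame. The left jamb is 83 mm wide at x = 0; the right jamb starts at x = 978. The clear opening is 978 − 83 = 895 mm.


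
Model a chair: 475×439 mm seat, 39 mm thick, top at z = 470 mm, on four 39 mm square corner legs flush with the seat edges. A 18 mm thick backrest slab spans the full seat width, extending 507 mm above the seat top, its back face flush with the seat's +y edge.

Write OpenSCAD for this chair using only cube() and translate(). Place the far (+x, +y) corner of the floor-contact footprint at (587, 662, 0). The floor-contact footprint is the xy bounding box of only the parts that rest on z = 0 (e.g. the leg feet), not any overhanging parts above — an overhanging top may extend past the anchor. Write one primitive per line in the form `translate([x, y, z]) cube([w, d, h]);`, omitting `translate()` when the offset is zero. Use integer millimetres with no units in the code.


translate([112, 223, 431]) cube([475, 439, 39]);
translate([112, 223, 0]) cube([39, 39, 431]);
translate([548, 223, 0]) cube([39, 39, 431]);
translate([112, 623, 0]) cube([39, 39, 431]);
translate([548, 623, 0]) cube([39, 39, 431]);
translate([112, 644, 470]) cube([475, 18, 507]);


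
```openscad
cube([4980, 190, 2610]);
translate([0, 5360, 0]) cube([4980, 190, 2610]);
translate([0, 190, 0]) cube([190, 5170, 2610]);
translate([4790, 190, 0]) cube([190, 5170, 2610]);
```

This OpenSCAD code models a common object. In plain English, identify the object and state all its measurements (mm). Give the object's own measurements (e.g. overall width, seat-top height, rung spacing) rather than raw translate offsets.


The wall frame of a small rectangular building: four walls, each 2610 mm tall and 190 mm thick, enclosing a footprint 4980 mm (x) by 5550 mm (y) outside-to-outside, with no floor or roof. The front and back walls (the −y and +y sides) span the full width; the two side walls fit between them.


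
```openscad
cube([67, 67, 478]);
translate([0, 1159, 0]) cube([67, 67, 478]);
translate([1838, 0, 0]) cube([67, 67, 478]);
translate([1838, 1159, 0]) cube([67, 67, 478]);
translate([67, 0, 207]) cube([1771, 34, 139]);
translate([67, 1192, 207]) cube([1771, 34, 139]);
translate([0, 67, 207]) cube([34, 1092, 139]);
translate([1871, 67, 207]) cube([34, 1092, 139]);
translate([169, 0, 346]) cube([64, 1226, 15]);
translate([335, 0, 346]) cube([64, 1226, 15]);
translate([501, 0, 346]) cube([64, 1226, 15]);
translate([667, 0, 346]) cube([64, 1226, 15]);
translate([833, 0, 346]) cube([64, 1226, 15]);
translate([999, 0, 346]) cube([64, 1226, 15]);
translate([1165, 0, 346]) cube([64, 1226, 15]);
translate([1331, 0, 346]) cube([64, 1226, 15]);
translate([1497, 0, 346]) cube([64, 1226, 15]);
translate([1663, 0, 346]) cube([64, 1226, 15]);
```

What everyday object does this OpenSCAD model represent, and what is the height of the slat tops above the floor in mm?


A bed frame. The slat-top height is 361 mm.

Four posts, four rails, and a row of slats — a bed frame. Slats sit on the rails at z = 207 + 139 = 346; with slat thickness 15, the top is 361 mm.


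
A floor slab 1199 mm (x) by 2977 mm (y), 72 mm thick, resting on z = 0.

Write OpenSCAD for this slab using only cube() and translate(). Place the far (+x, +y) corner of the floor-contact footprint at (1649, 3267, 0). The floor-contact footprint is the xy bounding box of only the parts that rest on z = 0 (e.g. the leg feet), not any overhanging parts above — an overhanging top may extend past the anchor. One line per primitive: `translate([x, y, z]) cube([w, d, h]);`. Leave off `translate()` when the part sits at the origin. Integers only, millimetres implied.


translate([450, 290, 0]) cube([1199, 2977, 72]);


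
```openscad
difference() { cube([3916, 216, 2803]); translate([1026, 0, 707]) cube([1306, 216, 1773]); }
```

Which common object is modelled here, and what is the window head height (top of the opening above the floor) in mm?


A wall with a window opening. The window head height is 2480 mm.

A wall with a rectangular opening subtracted — a window. Sill at z = 707, opening 1773 mm tall, so the head is at 707 + 1773 = 2480 mm.


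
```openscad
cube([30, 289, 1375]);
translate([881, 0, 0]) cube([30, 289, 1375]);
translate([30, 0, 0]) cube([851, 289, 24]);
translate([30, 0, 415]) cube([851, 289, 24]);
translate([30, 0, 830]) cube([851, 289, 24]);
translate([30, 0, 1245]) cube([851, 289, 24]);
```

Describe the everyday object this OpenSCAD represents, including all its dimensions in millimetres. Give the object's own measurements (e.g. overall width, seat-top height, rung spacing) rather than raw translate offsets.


An open bookshelf. Two side panels, each 30 mm thick, 289 mm deep and 1375 mm tall, stand 911 mm apart (outside-to-outside). Between them sit 4 shelves, each 24 mm thick and 289 mm deep, spanning the full gap between the sides. The bottom shelf rests on the floor (its underside at z = 0) and the clear gap between one shelf's top and the next shelf's underside is 391 mm.


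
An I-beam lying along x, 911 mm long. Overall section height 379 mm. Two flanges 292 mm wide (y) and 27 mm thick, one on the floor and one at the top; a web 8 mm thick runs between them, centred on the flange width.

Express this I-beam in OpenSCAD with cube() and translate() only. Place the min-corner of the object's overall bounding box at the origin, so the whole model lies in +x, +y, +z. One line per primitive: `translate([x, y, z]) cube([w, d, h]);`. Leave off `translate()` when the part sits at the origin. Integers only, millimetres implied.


cube([911, 292, 27]);
translate([0, 142, 27]) cube([911, 8, 325]);
translate([0, 0, 352]) cube([911, 292, 27]);


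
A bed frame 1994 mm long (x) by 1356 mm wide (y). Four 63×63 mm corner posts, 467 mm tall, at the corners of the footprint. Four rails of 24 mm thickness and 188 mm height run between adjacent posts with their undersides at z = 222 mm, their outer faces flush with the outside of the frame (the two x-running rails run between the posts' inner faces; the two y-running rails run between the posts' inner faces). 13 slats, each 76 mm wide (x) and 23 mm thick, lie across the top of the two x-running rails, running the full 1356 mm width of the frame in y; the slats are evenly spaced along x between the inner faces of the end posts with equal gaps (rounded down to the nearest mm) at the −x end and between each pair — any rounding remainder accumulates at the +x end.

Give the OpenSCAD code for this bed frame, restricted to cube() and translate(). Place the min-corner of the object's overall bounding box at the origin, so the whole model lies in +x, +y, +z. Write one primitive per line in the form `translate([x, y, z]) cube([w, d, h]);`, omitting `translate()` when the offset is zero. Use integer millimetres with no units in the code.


// slat z = rail_z + rail_h = 222 + 188 = 410
// slat gap = ⌊(1868 − 13·76) / 14⌋ = 62
cube([63, 63, 467]);
translate([0, 1293, 0]) cube([63, 63, 467]);
translate([1931, 0, 0]) cube([63, 63, 467]);
translate([1931, 1293, 0]) cube([63, 63, 467]);
translate([63, 0, 222]) cube([1868, 24, 188]);
translate([63, 1332, 222]) cube([1868, 24, 188]);
translate([0, 63, 222]) cube([24, 1230, 188]);
translate([1970, 63, 222]) cube([24, 1230, 188]);
translate([125, 0, 410]) cube([76, 1356, 23]);
translate([263, 0, 410]) cube([76, 1356, 23]);
translate([401, 0, 410]) cube([76, 1356, 23]);
translate([539, 0, 410]) cube([76, 1356, 23]);
translate([677, 0, 410]) cube([76, 1356, 23]);
translate([815, 0, 410]) cube([76, 1356, 23]);
translate([953, 0, 410]) cube([76, 1356, 23]);
translate([1091, 0, 410]) cube([76, 1356, 23]);
translate([1229, 0, 410]) cube([76, 1356, 23]);
translate([1367, 0, 410]) cube([76, 1356, 23]);
translate([1505, 0, 410]) cube([76, 1356, 23]);
translate([1643, 0, 410]) cube([76, 1356, 23]);
translate([1781, 0, 410]) cube([76, 1356, 23]);
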